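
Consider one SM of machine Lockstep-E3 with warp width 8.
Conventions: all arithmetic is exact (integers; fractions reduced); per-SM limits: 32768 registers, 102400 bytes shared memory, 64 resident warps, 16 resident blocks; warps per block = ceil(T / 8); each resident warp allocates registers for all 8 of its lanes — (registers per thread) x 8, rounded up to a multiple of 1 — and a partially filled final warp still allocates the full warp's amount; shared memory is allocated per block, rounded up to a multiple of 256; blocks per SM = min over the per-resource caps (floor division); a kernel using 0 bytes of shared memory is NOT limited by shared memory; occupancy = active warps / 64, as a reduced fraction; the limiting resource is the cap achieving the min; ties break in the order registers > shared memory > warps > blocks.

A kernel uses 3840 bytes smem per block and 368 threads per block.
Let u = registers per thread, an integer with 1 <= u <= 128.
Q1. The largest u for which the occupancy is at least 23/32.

Answer: u = 89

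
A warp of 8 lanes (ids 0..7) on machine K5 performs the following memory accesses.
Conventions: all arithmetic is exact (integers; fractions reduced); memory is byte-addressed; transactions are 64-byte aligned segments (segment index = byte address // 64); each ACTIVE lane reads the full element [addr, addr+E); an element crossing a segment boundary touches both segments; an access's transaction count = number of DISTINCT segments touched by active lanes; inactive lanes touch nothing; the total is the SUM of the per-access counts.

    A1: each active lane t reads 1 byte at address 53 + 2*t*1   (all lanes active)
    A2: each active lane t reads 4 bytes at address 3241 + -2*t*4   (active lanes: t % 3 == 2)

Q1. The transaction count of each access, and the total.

A1: 2 transactions
A2: 1 transaction

Answer: 2,1; total 3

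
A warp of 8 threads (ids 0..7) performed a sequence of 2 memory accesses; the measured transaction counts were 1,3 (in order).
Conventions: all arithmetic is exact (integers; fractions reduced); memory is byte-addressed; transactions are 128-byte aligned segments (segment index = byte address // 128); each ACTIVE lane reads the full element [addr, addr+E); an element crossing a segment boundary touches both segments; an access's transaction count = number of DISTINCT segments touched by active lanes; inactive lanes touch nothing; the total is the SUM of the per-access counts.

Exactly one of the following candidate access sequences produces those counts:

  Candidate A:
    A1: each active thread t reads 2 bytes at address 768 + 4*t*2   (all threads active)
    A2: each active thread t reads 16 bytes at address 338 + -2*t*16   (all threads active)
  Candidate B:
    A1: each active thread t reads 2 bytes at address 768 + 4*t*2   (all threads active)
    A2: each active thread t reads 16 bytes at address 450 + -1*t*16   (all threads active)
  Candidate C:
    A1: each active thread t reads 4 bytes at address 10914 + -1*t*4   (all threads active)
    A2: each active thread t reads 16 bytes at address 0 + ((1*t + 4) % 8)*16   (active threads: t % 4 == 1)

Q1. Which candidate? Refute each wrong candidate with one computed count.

B: A2 gives 2 transactions, not 3
C: A2 gives 1 transaction, not 3
A: all counts match (1,3)

Answer: A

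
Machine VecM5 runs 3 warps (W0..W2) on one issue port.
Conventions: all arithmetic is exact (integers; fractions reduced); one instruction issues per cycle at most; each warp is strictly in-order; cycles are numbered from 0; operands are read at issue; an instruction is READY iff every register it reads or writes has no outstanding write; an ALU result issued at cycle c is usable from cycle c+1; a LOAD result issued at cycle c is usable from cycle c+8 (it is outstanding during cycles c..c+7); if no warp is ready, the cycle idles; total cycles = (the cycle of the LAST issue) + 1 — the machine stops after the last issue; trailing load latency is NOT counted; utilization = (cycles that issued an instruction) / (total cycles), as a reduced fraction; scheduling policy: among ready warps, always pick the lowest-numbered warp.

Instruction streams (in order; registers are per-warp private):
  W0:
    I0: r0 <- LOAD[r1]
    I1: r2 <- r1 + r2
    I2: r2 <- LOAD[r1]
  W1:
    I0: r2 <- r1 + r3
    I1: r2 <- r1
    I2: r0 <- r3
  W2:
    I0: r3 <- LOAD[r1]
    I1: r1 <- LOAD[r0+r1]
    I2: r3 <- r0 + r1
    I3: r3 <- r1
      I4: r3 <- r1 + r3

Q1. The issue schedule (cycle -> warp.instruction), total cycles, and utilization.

cycle 0: W0.I0
cycle 1: W0.I1
cycle 2: W0.I2
cycle 3: W1.I0
cycle 4: W1.I1
cycle 5: W1.I2
cycle 6: W2.I0
cycle 7: W2.I1
cycle 8: idle
cycle 9: idle
cycle 10: idle
cycle 11: idle
cycle 12: idle
cycle 13: idle
cycle 14: idle
cycle 15: W2.I2
cycle 16: W2.I3
cycle 17: W2.I4

Answer: 18 cycles, utilization 11/18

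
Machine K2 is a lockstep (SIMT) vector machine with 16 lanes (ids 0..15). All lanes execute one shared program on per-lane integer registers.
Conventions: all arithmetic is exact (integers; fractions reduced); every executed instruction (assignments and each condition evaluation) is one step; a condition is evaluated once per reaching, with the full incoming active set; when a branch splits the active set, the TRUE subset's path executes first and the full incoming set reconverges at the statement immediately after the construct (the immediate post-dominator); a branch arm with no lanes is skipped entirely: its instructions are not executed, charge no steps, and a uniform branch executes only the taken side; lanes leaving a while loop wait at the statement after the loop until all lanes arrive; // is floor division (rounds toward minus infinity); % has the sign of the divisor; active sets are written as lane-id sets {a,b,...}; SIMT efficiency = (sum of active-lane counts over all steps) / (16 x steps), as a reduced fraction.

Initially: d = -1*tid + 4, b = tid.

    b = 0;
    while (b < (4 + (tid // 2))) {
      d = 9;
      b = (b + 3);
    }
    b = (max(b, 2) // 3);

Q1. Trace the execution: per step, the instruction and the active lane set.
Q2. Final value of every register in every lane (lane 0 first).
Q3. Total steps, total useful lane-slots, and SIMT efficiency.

step 0: b <- 0                       {0,1,2,3,4,5,6,7,8,9,10,11,12,13,14,15}
step 1: eval (b < (4 + (tid // 2)))  {0,1,2,3,4,5,6,7,8,9,10,11,12,13,14,15}
step 2: d <- 9                       {0,1,2,3,4,5,6,7,8,9,10,11,12,13,14,15}
step 3: b <- (b + 3)                 {0,1,2,3,4,5,6,7,8,9,10,11,12,13,14,15}
step 4: eval (b < (4 + (tid // 2)))  {0,1,2,3,4,5,6,7,8,9,10,11,12,13,14,15}
step 5: d <- 9                       {0,1,2,3,4,5,6,7,8,9,10,11,12,13,14,15}
step 6: b <- (b + 3)                 {0,1,2,3,4,5,6,7,8,9,10,11,12,13,14,15}
step 7: eval (b < (4 + (tid // 2)))  {0,1,2,3,4,5,6,7,8,9,10,11,12,13,14,15}
step 8: d <- 9                       {6,7,8,9,10,11,12,13,14,15}
step 9: b <- (b + 3)                 {6,7,8,9,10,11,12,13,14,15}
step 10: eval (b < (4 + (tid // 2)))  {6,7,8,9,10,11,12,13,14,15}
step 11: d <- 9                       {12,13,14,15}
step 12: b <- (b + 3)                 {12,13,14,15}
step 13: eval (b < (4 + (tid // 2)))  {12,13,14,15}
step 14: b <- (max(b, 2) // 3)        {0,1,2,3,4,5,6,7,8,9,10,11,12,13,14,15}

Answer: 15 steps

d: 9,9,9,9,9,9,9,9,9,9,9,9,9,9,9,9
b: 2,2,2,2,2,2,3,3,3,3,3,3,4,4,4,4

steps = 15; useful = 186; efficiency = 186/240 = 31/40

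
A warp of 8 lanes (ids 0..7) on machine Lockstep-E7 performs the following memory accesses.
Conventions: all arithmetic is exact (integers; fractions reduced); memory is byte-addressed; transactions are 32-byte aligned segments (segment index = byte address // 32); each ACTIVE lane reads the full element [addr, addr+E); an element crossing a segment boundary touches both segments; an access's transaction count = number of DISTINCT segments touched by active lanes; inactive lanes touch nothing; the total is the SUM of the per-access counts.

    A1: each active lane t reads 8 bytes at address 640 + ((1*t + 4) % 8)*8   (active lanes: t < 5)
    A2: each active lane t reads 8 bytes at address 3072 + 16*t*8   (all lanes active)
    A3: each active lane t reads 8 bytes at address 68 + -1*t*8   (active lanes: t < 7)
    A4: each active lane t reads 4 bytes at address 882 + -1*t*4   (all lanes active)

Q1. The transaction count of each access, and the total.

A1: 2 transactions
A2: 8 transactions
A3: 3 transactions
A4: 2 transactions

Answer: 2,8,3,2; total 15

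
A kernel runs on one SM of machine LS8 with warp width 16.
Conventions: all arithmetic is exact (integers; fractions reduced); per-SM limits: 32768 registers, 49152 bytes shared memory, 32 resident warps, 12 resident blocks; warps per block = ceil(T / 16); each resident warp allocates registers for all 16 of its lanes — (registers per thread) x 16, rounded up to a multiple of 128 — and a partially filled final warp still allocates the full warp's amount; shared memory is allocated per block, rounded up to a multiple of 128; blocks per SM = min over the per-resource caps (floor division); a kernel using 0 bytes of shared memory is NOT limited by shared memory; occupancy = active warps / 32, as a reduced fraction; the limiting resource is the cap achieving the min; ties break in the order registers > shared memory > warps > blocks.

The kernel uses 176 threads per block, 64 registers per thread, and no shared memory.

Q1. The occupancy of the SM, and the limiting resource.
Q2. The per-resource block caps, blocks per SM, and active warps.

Answer: occupancy 11/16, limited by registers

registers: 2 blocks
shared memory: no limit (kernel uses none)
warps: 2 blocks
blocks: 12 blocks

Answer: 2 blocks, 22 active warps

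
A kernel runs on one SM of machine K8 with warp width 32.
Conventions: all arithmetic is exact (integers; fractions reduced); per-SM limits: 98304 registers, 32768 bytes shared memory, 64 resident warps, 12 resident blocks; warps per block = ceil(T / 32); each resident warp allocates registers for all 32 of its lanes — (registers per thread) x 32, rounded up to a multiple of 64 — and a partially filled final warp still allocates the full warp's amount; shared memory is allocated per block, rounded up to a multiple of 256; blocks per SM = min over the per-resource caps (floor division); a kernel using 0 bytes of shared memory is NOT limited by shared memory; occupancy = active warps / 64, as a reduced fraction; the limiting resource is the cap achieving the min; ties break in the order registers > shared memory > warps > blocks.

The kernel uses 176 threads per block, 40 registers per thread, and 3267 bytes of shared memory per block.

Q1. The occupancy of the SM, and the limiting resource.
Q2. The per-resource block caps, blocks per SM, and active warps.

Answer: occupancy 27/32, limited by shared memory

registers: 12 blocks
shared memory: 9 blocks
warps: 10 blocks
blocks: 12 blocks

Answer: 9 blocks, 54 active warps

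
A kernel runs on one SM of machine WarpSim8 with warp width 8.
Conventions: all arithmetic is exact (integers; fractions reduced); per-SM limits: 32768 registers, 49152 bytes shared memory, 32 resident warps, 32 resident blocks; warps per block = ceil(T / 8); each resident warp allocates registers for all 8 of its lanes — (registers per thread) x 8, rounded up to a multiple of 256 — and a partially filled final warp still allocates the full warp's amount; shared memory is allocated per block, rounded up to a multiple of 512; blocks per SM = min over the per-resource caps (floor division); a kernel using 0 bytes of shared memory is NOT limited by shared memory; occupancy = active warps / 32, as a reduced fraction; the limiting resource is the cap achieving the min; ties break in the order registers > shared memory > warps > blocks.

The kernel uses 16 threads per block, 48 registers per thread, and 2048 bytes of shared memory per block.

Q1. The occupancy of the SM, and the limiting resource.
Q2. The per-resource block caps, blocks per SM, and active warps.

Answer: occupancy 1, limited by warps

registers: 32 blocks
shared memory: 24 blocks
warps: 16 blocks
blocks: 32 blocks

Answer: 16 blocks, 32 active warps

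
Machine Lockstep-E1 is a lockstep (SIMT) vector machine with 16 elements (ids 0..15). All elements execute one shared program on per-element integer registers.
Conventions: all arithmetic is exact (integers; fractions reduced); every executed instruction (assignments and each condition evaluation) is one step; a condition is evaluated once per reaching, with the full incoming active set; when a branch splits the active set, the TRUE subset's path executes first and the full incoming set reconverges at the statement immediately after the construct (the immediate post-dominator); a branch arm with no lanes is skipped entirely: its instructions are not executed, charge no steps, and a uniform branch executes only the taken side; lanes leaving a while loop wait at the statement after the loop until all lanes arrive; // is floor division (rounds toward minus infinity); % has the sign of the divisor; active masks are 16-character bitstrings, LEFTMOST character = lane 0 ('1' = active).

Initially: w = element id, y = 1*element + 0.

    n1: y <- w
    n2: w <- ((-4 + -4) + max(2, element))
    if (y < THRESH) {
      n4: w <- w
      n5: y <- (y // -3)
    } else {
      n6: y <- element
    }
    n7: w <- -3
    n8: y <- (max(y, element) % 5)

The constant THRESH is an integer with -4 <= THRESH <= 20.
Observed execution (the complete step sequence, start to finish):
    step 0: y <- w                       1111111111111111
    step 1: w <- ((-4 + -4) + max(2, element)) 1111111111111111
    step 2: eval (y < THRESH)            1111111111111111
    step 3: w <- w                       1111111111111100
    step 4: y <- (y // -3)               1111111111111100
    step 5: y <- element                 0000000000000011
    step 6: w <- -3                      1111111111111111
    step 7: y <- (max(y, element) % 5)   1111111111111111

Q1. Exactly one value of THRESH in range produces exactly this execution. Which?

Answer: THRESH = 14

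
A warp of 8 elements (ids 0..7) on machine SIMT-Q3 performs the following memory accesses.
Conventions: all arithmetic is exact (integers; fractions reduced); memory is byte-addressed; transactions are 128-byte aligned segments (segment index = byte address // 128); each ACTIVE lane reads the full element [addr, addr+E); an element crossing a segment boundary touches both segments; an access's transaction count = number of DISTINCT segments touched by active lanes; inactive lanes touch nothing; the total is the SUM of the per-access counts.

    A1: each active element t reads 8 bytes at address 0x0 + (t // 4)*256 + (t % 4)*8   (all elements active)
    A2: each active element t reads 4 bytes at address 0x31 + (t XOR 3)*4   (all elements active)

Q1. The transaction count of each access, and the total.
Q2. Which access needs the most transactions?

A1: 2 transactions
A2: 1 transaction

Answer: 2,1; total 3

Answer: A1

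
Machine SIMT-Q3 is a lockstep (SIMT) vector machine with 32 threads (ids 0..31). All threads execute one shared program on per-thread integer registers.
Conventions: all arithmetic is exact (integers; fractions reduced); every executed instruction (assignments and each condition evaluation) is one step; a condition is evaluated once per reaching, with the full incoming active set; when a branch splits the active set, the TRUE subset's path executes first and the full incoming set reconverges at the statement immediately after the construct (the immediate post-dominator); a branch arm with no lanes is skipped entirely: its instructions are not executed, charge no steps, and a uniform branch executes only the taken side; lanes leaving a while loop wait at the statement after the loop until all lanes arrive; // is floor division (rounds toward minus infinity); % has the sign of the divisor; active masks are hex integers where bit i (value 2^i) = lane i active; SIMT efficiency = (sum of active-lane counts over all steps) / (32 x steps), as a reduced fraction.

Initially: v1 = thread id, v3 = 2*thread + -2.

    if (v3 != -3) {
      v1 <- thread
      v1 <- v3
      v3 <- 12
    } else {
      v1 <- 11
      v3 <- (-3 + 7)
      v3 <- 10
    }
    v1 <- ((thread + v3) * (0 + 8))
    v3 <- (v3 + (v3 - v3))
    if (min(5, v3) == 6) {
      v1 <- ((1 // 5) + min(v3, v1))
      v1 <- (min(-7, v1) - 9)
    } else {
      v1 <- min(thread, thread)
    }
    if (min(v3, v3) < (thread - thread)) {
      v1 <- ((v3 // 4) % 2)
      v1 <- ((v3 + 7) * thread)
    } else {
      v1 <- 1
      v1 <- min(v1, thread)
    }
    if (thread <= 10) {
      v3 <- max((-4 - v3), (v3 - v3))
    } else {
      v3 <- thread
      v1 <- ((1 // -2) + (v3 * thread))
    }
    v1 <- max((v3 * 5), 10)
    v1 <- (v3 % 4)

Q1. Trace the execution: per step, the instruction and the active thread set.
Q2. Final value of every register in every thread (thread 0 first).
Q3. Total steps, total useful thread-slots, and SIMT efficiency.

step 0: eval (v3 != -3)              0xffffffff
step 1: v1 <- thread                 0xffffffff
step 2: v1 <- v3                     0xffffffff
step 3: v3 <- 12                     0xffffffff
step 4: v1 <- ((thread + v3) * (0 + 8)) 0xffffffff
step 5: v3 <- (v3 + (v3 - v3))       0xffffffff
step 6: eval (min(5, v3) == 6)       0xffffffff
step 7: v1 <- min(thread, thread)    0xffffffff
step 8: eval (min(v3, v3) < (thread - thread)) 0xffffffff
step 9: v1 <- 1                      0xffffffff
step 10: v1 <- min(v1, thread)        0xffffffff
step 11: eval (thread <= 10)          0xffffffff
step 12: v3 <- max((-4 - v3), (v3 - v3)) 0x000007ff
step 13: v3 <- thread                 0xfffff800
step 14: v1 <- ((1 // -2) + (v3 * thread)) 0xfffff800
step 15: v1 <- max((v3 * 5), 10)      0xffffffff
step 16: v1 <- (v3 % 4)               0xffffffff

Answer: 17 steps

v1: 0,0,0,0,0,0,0,0,0,0,0,3,0,1,2,3,0,1,2,3,0,1,2,3,0,1,2,3,0,1,2,3
v3: 0,0,0,0,0,0,0,0,0,0,0,11,12,13,14,15,16,17,18,19,20,21,22,23,24,25,26,27,28,29,30,31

steps = 17; useful = 501; efficiency = 501/544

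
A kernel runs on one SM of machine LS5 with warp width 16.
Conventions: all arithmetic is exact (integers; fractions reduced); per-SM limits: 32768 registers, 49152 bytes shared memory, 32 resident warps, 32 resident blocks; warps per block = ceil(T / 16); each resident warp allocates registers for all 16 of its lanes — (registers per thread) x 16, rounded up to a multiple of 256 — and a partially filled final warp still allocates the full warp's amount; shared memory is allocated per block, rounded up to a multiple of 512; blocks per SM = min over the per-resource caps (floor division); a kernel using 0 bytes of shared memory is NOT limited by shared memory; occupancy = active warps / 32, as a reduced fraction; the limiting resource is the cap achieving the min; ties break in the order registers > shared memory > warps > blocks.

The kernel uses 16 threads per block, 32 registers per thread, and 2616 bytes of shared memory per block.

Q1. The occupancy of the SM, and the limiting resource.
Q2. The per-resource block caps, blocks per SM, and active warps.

Answer: occupancy 1/2, limited by shared memory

registers: 64 blocks
shared memory: 16 blocks
warps: 32 blocks
blocks: 32 blocks

Answer: 16 blocks, 16 active warps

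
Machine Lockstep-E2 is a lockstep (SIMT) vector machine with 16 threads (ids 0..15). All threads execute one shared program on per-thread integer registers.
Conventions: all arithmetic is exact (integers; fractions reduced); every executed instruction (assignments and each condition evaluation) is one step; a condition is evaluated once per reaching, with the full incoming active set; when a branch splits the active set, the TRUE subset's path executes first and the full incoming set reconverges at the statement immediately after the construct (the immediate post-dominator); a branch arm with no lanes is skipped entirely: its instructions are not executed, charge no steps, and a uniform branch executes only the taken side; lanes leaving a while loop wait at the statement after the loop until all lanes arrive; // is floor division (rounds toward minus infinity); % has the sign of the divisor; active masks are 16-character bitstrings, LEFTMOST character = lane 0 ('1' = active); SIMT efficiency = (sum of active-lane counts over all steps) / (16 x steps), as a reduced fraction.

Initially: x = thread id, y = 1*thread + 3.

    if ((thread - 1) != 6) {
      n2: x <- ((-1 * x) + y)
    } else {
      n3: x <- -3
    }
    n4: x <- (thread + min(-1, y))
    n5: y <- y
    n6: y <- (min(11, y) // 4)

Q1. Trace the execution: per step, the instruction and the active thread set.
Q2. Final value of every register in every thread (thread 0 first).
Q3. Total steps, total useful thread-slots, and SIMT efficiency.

step 0: eval ((thread - 1) != 6)     1111111111111111
step 1: x <- ((-1 * x) + y)          1111111011111111
step 2: x <- -3                      0000000100000000
step 3: x <- (thread + min(-1, y))   1111111111111111
step 4: y <- y                       1111111111111111
step 5: y <- (min(11, y) // 4)       1111111111111111

Answer: 6 steps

x: -1,0,1,2,3,4,5,6,7,8,9,10,11,12,13,14
y: 0,1,1,1,1,2,2,2,2,2,2,2,2,2,2,2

steps = 6; useful = 80; efficiency = 80/96 = 5/6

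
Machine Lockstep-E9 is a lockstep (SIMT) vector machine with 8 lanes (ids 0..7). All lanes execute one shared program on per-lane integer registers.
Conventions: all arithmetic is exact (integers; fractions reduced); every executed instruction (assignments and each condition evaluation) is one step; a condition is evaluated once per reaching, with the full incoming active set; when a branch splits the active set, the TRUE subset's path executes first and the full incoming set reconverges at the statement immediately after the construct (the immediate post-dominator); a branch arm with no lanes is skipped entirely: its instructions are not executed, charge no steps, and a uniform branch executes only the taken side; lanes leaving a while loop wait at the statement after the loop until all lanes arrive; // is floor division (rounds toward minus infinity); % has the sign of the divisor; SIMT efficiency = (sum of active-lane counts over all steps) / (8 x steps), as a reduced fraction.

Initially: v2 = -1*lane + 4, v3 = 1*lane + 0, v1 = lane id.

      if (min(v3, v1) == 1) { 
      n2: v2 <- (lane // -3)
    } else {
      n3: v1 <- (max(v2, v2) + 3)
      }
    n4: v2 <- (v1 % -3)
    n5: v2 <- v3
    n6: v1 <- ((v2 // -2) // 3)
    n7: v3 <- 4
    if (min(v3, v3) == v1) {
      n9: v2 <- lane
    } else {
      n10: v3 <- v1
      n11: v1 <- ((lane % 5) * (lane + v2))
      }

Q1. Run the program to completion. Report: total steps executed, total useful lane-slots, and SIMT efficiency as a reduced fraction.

Answer: 10 steps, 72 useful, 9/10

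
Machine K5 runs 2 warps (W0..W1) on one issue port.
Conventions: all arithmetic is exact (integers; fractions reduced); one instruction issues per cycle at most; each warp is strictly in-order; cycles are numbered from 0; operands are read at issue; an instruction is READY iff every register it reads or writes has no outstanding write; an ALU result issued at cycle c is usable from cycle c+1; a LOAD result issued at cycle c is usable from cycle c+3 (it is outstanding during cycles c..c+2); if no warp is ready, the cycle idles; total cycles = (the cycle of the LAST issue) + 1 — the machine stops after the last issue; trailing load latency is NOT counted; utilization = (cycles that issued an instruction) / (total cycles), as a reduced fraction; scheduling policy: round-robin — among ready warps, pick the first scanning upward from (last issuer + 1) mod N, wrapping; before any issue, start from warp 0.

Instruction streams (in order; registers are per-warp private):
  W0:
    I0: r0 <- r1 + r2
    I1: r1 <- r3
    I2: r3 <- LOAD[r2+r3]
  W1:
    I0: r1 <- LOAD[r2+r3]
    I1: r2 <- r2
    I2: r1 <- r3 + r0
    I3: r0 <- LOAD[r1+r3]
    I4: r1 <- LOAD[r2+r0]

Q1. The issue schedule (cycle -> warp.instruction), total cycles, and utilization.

cycle 0: W0.I0
cycle 1: W1.I0
cycle 2: W0.I1
cycle 3: W1.I1
cycle 4: W0.I2
cycle 5: W1.I2
cycle 6: W1.I3
cycle 7: idle
cycle 8: idle
cycle 9: W1.I4

Answer: 10 cycles, utilization 4/5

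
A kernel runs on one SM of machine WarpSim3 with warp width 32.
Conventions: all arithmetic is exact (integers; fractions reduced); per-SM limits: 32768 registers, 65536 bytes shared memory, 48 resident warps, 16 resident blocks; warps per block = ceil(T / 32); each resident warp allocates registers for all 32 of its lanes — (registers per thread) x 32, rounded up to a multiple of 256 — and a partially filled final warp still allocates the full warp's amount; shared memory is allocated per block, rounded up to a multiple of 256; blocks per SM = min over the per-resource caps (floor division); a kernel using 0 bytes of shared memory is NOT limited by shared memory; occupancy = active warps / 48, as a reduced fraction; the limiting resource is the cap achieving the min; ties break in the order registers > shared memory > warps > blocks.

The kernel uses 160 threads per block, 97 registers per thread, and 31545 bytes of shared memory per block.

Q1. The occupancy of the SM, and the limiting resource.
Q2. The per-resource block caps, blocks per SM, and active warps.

Answer: occupancy 5/48, limited by registers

registers: 1 block
shared memory: 2 blocks
warps: 9 blocks
blocks: 16 blocks

Answer: 1 block, 5 active warps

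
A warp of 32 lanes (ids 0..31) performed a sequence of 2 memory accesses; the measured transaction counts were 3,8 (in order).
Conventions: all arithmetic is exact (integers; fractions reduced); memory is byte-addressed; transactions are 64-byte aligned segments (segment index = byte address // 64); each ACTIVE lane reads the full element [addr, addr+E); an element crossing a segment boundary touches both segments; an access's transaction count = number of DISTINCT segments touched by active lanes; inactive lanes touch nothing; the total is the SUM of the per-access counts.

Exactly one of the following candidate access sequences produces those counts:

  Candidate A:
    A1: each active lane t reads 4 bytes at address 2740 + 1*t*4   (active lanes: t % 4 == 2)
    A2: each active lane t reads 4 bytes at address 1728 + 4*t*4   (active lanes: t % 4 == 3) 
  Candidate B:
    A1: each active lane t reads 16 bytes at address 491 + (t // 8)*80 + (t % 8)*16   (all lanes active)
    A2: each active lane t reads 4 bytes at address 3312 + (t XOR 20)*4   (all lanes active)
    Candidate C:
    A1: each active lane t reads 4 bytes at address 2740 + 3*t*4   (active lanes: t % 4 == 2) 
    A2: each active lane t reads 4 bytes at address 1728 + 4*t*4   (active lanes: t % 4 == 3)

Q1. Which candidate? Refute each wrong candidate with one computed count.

B: A1 gives 7 transactions, not 3
C: A1 gives 6 transactions, not 3
A: all counts match (3,8)

Answer: A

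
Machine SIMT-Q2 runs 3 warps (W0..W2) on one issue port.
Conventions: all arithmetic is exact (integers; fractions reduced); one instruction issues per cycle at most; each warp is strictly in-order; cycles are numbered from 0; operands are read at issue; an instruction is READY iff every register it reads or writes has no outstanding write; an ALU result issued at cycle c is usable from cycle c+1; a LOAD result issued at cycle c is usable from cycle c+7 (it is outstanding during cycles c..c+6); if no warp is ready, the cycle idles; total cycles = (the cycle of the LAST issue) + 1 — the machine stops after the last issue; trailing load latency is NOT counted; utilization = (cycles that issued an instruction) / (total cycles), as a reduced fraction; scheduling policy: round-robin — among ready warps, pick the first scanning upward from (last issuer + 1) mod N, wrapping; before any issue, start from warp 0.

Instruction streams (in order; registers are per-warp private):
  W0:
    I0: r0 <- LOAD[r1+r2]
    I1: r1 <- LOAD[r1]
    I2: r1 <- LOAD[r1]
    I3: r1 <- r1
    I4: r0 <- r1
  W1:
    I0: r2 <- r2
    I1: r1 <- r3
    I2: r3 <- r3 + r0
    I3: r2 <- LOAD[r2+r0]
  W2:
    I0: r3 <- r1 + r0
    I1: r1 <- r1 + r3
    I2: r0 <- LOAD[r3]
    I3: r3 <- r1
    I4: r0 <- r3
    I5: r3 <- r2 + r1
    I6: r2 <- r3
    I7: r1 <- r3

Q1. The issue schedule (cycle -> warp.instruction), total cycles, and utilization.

cycle 0: W0.I0
cycle 1: W1.I0
cycle 2: W2.I0
cycle 3: W0.I1
cycle 4: W1.I1
cycle 5: W2.I1
cycle 6: W1.I2
cycle 7: W2.I2
cycle 8: W1.I3
cycle 9: W2.I3
cycle 10: W0.I2
cycle 11: idle
cycle 12: idle
cycle 13: idle
cycle 14: W2.I4
cycle 15: W2.I5
cycle 16: W2.I6
cycle 17: W0.I3
cycle 18: W2.I7
cycle 19: W0.I4

Answer: 20 cycles, utilization 17/20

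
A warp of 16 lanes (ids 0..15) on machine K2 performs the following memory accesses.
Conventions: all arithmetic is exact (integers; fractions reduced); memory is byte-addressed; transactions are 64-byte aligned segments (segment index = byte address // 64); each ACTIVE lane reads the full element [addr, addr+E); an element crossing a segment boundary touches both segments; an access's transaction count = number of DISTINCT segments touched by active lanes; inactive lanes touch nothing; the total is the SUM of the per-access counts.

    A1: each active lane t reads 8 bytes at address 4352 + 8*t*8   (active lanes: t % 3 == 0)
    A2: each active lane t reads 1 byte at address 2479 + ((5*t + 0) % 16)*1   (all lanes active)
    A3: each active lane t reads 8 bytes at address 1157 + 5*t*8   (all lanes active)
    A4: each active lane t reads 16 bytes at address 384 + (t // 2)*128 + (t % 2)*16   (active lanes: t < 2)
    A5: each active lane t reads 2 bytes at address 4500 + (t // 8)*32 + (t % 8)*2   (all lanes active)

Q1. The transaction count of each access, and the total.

A1: 6 transactions
A2: 1 transaction
A3: 10 transactions
A4: 1 transaction
A5: 2 transactions

Answer: 6,1,10,1,2; total 20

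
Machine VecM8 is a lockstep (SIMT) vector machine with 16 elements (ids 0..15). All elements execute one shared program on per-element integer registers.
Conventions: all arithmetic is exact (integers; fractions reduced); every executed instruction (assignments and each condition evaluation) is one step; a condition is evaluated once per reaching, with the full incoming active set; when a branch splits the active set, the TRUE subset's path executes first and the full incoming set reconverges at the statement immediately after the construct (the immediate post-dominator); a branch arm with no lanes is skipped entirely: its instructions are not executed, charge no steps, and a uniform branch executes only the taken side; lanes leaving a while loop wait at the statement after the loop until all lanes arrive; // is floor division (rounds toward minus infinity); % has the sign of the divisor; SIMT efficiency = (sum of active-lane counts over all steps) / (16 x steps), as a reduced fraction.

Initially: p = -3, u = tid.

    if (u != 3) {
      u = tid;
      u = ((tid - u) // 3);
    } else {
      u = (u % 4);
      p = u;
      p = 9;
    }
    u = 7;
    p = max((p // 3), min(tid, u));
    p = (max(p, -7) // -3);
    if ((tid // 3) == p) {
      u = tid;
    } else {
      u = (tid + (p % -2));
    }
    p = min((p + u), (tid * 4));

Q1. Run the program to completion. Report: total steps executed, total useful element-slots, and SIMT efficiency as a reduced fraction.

Answer: 13 steps, 145 useful, 145/208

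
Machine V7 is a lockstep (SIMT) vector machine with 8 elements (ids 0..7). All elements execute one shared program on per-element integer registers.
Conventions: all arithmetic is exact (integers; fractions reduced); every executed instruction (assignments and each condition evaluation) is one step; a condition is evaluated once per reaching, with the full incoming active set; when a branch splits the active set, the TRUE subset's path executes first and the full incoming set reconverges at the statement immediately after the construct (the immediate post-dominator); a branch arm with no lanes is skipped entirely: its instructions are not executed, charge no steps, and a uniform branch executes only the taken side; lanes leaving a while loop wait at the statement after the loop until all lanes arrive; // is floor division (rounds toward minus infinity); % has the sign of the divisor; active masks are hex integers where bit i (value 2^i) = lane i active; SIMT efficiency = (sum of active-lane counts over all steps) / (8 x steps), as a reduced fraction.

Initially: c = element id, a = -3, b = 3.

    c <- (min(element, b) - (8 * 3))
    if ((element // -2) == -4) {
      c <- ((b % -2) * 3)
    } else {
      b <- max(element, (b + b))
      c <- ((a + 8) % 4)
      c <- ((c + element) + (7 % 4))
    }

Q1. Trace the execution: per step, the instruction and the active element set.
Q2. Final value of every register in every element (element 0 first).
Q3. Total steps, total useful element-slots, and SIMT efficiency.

step 0: c <- (min(element, b) - (8 * 3)) 0xff
step 1: eval ((element // -2) == -4) 0xff
step 2: c <- ((b % -2) * 3)          0x80
step 3: b <- max(element, (b + b))   0x7f
step 4: c <- ((a + 8) % 4)           0x7f
step 5: c <- ((c + element) + (7 % 4)) 0x7f

Answer: 6 steps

c: 4,5,6,7,8,9,10,-3
a: -3,-3,-3,-3,-3,-3,-3,-3
b: 6,6,6,6,6,6,6,3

steps = 6; useful = 38; efficiency = 38/48 = 19/24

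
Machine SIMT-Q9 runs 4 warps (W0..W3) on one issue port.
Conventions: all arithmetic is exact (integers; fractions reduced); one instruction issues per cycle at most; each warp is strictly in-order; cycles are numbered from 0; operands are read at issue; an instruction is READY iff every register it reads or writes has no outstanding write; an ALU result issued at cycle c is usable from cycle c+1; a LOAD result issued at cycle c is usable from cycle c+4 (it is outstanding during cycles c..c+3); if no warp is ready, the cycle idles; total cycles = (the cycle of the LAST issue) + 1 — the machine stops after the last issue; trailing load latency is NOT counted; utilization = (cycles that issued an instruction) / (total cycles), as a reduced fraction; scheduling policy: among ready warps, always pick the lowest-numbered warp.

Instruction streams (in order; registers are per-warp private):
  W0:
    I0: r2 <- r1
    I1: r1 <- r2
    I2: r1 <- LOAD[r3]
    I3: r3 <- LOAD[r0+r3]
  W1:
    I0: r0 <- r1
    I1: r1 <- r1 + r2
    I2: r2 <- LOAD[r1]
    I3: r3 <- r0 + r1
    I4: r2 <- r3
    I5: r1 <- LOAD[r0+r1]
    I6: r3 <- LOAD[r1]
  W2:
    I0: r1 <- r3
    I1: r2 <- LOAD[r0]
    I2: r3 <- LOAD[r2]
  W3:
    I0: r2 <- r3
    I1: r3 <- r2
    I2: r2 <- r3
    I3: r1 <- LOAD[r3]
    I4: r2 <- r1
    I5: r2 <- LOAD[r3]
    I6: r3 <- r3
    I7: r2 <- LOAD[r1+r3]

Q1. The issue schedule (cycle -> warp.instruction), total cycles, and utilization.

cycle 0: W0.I0
cycle 1: W0.I1
cycle 2: W0.I2
cycle 3: W0.I3
cycle 4: W1.I0
cycle 5: W1.I1
cycle 6: W1.I2
cycle 7: W1.I3
cycle 8: W2.I0
cycle 9: W2.I1
cycle 10: W1.I4
cycle 11: W1.I5
cycle 12: W3.I0
cycle 13: W2.I2
cycle 14: W3.I1
cycle 15: W1.I6
cycle 16: W3.I2
cycle 17: W3.I3
cycle 18: idle
cycle 19: idle
cycle 20: idle
cycle 21: W3.I4
cycle 22: W3.I5
cycle 23: W3.I6
cycle 24: idle
cycle 25: idle
cycle 26: W3.I7

Answer: 27 cycles, utilization 22/27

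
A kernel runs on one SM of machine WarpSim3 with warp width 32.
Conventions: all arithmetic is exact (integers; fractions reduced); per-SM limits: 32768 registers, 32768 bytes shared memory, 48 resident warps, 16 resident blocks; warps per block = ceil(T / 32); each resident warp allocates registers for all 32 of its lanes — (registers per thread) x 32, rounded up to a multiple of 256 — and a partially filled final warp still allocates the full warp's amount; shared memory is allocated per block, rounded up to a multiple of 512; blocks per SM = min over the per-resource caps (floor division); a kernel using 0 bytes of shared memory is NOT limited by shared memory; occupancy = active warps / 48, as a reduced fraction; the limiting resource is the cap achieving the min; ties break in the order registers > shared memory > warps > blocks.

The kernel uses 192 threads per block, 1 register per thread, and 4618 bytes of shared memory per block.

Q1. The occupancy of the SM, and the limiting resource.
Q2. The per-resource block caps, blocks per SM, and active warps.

Answer: occupancy 3/4, limited by shared memory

registers: 21 blocks
shared memory: 6 blocks
warps: 8 blocks
blocks: 16 blocks

Answer: 6 blocks, 36 active warps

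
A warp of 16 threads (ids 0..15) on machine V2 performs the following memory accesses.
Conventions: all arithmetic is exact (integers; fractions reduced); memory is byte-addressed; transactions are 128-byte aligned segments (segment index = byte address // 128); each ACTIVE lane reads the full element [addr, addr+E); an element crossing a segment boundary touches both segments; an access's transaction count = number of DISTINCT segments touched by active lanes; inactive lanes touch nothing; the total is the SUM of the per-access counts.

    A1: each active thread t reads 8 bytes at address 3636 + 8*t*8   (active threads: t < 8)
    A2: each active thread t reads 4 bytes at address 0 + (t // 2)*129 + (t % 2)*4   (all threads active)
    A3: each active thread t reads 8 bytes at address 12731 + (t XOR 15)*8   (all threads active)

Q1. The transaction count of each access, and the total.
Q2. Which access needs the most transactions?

A1: 4 transactions
A2: 8 transactions
A3: 2 transactions

Answer: 4,8,2; total 14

Answer: A2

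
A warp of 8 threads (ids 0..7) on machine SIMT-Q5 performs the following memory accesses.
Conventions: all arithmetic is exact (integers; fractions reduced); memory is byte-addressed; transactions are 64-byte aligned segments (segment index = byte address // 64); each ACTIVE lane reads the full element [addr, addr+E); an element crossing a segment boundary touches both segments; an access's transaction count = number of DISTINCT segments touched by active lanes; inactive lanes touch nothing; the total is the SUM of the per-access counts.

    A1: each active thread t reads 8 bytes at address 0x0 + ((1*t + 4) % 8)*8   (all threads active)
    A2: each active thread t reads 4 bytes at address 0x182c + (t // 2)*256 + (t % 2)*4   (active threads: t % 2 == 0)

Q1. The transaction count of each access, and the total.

A1: 1 transaction
A2: 4 transactions

Answer: 1,4; total 5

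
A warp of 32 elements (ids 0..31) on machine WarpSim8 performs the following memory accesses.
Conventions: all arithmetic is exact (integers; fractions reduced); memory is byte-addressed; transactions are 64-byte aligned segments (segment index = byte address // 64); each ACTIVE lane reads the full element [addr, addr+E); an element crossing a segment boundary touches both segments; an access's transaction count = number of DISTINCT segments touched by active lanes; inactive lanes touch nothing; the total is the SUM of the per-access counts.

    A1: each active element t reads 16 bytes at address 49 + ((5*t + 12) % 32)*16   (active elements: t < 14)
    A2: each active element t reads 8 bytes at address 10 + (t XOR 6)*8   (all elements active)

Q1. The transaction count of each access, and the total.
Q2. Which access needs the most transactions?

A1: 9 transactions
A2: 5 transactions

Answer: 9,5; total 14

Answer: A1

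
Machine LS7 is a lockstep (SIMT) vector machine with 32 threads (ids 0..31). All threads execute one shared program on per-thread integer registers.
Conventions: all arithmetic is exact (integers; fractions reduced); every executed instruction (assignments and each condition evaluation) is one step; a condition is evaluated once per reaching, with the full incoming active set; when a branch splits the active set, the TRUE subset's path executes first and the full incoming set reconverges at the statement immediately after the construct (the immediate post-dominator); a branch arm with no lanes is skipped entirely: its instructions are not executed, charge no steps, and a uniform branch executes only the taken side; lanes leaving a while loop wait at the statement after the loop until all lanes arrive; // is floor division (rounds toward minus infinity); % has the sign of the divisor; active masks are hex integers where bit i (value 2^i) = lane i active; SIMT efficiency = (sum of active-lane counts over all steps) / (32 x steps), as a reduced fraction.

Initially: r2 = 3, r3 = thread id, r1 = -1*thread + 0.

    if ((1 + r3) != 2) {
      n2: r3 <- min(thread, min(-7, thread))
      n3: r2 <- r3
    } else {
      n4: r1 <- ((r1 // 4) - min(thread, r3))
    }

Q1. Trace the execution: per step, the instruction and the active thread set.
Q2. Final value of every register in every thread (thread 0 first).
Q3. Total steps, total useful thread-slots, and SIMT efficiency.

step 0: eval ((1 + r3) != 2)         0xffffffff
step 1: r3 <- min(thread, min(-7, thread)) 0xfffffffd
step 2: r2 <- r3                     0xfffffffd
step 3: r1 <- ((r1 // 4) - min(thread, r3)) 0x00000002

Answer: 4 steps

r2: -7,3,-7,-7,-7,-7,-7,-7,-7,-7,-7,-7,-7,-7,-7,-7,-7,-7,-7,-7,-7,-7,-7,-7,-7,-7,-7,-7,-7,-7,-7,-7
r3: -7,1,-7,-7,-7,-7,-7,-7,-7,-7,-7,-7,-7,-7,-7,-7,-7,-7,-7,-7,-7,-7,-7,-7,-7,-7,-7,-7,-7,-7,-7,-7
r1: 0,-2,-2,-3,-4,-5,-6,-7,-8,-9,-10,-11,-12,-13,-14,-15,-16,-17,-18,-19,-20,-21,-22,-23,-24,-25,-26,-27,-28,-29,-30,-31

steps = 4; useful = 95; efficiency = 95/128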